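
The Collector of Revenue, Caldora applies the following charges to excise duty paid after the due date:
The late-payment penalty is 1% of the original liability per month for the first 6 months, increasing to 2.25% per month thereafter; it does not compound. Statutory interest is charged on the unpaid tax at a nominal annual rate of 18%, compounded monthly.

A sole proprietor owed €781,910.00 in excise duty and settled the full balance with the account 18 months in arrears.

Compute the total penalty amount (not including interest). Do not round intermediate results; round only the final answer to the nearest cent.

€258,030.30

Penalty, months 1–6: 6 × 1% × €781,910.00 = €46,914.60
Penalty, months 7–18: 12 × 2.25% × €781,910.00 = €211,115.70
Total penalty = €46,914.60 + €211,115.70 = €258,030.30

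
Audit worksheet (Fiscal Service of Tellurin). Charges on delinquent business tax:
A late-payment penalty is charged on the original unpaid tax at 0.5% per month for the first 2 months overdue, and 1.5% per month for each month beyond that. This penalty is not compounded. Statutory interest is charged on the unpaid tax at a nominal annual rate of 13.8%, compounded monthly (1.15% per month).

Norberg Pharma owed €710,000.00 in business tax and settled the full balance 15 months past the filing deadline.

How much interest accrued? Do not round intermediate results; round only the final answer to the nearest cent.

Interest: €710,000.00 × ((1 + 0.0115)^15 − 1) = €710,000.00 × 0.1871027… = €132,842.9439…

€132,842.94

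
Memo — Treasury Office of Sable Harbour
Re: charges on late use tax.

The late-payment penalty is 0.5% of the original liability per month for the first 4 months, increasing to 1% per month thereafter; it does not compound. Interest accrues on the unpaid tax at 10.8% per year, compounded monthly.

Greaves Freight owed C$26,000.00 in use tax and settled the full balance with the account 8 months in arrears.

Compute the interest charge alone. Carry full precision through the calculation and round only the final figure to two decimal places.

Interest (10.8%/yr ÷ 12 = 0.9%/month): C$26,000.00 × ((1 + 0.009)^8 − 1) = C$1,932.0415…

C$1,932.04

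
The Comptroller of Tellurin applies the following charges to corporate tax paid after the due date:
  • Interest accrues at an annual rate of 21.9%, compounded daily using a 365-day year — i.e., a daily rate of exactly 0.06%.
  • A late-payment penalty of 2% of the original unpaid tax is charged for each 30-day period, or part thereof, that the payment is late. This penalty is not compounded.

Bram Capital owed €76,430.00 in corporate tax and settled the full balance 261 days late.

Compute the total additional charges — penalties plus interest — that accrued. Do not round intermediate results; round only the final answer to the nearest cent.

Penalty periods: ⌈261/30⌉ = 9; penalty = 9 × 2% × €76,430.00 = €13,757.40
Interest: €76,430.00 × ((1 + 0.0006)^261 − 1) = €76,430.00 × 0.16947279… = €12,952.8052…
Penalties + interest = €13,757.4000 + €12,952.8052… = €26,710.21

€26,710.21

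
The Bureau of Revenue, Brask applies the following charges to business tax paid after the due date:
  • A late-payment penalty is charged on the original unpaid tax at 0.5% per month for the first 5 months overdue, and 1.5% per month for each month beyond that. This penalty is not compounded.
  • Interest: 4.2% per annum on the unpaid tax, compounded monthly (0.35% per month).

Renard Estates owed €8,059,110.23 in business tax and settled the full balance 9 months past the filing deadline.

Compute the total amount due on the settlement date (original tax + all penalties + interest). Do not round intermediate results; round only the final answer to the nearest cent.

€9,001,579.82

Penalty, months 1–5: 5 × 0.5% × €8,059,110.23 = €201,477.76…
Penalty, months 6–9: 4 × 1.5% × €8,059,110.23 = €483,546.61…
Interest: €8,059,110.23 × ((1 + 0.0035)^9 − 1) = €8,059,110.23 × 0.0319446… = €257,445.2177…
Total = €8,059,110.23 + €685,024.3696… + €257,445.2177… = €9,001,579.82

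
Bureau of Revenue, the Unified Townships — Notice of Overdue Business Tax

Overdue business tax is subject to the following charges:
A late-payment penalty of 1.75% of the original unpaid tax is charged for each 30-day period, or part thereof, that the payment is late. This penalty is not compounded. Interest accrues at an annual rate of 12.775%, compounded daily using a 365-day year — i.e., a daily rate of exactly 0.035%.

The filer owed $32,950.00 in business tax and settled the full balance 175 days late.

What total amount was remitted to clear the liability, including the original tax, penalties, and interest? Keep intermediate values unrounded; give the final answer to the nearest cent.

$38,490.65

Penalty periods: ⌈175/30⌉ = 6; penalty = 6 × 1.75% × $32,950.00 = $3,459.75
Interest: $32,950.00 × ((1 + 0.00035)^175 − 1) = $32,950.00 × 0.06315328… = $2,080.9005…
Total = $32,950.00 + $3,459.7500 + $2,080.9005… = $38,490.65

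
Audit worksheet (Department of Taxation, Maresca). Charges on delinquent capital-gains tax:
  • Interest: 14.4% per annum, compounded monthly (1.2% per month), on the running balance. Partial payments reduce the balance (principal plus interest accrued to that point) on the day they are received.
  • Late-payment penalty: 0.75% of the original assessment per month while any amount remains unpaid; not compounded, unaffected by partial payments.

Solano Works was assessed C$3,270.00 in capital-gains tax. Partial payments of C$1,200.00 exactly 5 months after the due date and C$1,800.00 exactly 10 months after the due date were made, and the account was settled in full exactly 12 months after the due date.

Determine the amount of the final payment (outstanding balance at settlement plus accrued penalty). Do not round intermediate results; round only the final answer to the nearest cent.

C$919.57

Balance at month 5: C$3,270.0000 × (1 + 0.012)^5 = C$3,470.9656…
After C$1,200.00 payment: C$3,470.9656… − C$1,200.00 = C$2,270.9656…
Balance at month 10: C$2,270.9656… × (1 + 0.012)^5 = C$2,410.5333…
After C$1,800.00 payment: C$2,410.5333… − C$1,800.00 = C$610.5333…
Balance at month 12: C$610.5333… × (1 + 0.012)^2 = C$625.2740…
Penalty: 12 × 0.75% × C$3,270.00 = C$294.30
Final settlement = outstanding balance + penalty = C$625.2740… + C$294.30 = C$919.57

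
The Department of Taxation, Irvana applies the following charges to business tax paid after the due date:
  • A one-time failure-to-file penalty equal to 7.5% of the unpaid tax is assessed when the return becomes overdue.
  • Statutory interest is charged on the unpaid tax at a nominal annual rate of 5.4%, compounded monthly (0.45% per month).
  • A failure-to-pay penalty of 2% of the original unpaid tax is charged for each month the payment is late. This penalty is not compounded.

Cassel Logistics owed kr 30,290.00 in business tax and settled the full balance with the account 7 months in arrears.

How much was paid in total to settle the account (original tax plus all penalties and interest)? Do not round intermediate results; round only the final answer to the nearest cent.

Failure-to-file penalty: 7.5% × kr 30,290.00 = kr 2,271.75
Failure-to-pay penalty = 2% × kr 30,290.00 × 7 mo = kr 4,240.60
Interest: kr 30,290.00 × ((1 + 0.0045)^7 − 1) = kr 30,290.00 × 0.0319285… = kr 967.1129…
Total = kr 30,290.00 + kr 6,512.3500 + kr 967.1129… = kr 37,769.46

kr 37,769.46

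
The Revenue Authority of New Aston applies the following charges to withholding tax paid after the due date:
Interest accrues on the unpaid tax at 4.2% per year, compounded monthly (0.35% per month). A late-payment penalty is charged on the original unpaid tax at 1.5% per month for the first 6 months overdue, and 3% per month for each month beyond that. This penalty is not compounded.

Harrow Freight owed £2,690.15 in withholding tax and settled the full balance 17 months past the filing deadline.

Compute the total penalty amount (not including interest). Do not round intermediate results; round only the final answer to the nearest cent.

Penalty, months 1–6: 6 × 1.5% × £2,690.15 = £242.11…
Penalty, months 7–17: 11 × 3% × £2,690.15 = £887.75…
Total penalty = £242.11… + £887.75… = £1,129.86

£1,129.86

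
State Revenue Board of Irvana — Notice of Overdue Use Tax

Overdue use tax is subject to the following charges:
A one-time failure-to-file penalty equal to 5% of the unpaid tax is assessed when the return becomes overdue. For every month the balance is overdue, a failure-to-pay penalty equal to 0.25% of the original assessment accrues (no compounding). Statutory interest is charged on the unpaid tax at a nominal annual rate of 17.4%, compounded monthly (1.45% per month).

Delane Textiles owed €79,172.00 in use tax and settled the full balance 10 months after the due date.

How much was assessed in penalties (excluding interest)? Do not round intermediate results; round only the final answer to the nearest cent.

Failure-to-file penalty: 5% × €79,172.00 = €3,958.60
Failure-to-pay penalty = 0.25% × €79,172.00 × 10 mo = €1,979.30
Total penalty = €3,958.60 + €1,979.30 = €5,937.90

€5,937.90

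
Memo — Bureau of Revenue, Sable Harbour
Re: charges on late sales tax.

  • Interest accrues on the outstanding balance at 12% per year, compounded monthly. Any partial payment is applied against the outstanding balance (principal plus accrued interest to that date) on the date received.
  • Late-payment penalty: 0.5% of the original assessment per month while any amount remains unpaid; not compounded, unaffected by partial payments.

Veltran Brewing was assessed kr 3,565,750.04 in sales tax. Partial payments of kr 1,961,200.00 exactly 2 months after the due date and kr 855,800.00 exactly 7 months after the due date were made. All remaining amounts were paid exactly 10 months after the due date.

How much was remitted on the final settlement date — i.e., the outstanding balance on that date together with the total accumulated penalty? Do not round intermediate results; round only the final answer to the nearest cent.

Monthly rate = 12% ÷ 12 = 1%
Balance at month 2: kr 3,565,750.0400 × (1 + 0.01)^2 = kr 3,637,421.6158…
After kr 1,961,200.00 payment: kr 3,637,421.6158… − kr 1,961,200.00 = kr 1,676,221.6158…
Balance at month 7: kr 1,676,221.6158… × (1 + 0.01)^5 = kr 1,761,725.7644…
After kr 855,800.00 payment: kr 1,761,725.7644… − kr 855,800.00 = kr 905,925.7644…
Balance at month 10: kr 905,925.7644… × (1 + 0.01)^3 = kr 933,376.2210…
Penalty: 10 × 0.5% × kr 3,565,750.04 = kr 178,287.50…
Final settlement = outstanding balance + penalty = kr 933,376.2210… + kr 178,287.50… = kr 1,111,663.72

kr 1,111,663.72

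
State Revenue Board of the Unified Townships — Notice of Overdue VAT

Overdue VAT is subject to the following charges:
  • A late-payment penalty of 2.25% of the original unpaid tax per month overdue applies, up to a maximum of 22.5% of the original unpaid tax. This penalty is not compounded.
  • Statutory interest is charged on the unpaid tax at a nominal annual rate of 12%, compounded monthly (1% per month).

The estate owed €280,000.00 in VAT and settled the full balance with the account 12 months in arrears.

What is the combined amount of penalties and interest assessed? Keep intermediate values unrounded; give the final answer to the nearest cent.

€98,511.01

Penalty (uncapped): 12 × 2.25% × €280,000.00 = €75,600.00; cap = 22.5% × €280,000.00 = €63,000.00 → penalty = €63,000.00
Interest: €280,000.00 × ((1 + 0.01)^12 − 1) = €280,000.00 × 0.1268250… = €35,511.0084…
Penalties + interest = €63,000.0000 + €35,511.0084… = €98,511.01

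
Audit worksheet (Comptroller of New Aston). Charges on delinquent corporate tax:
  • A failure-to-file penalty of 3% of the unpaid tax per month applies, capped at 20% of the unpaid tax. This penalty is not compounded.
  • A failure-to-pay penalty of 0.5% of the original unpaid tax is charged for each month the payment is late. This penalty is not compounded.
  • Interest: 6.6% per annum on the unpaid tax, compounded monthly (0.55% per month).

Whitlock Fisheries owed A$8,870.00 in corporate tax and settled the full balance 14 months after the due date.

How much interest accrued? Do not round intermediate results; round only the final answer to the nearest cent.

Interest: A$8,870.00 × ((1 + 0.0055)^14 − 1) = A$8,870.00 × 0.0798142… = A$707.9523…

A$707.95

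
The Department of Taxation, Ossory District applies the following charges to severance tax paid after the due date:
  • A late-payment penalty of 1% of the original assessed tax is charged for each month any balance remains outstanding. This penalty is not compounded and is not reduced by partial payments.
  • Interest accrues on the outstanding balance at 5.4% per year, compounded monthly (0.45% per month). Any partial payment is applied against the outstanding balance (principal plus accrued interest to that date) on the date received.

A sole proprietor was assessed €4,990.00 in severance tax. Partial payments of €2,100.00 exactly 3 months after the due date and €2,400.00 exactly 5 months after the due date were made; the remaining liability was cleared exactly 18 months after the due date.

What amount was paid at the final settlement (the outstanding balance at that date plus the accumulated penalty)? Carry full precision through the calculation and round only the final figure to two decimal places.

Balance at month 3: €4,990.0000 × (1 + 0.0045)^3 = €5,057.6686…
After €2,100.00 payment: €5,057.6686… − €2,100.00 = €2,957.6686…
Balance at month 5: €2,957.6686… × (1 + 0.0045)^2 = €2,984.3475…
After €2,400.00 payment: €2,984.3475… − €2,400.00 = €584.3475…
Balance at month 18: €584.3475… × (1 + 0.0045)^13 = €619.4702…
Penalty: 18 × 1% × €4,990.00 = €898.20
Final settlement = outstanding balance + penalty = €619.4702… + €898.20 = €1,517.67

€1,517.67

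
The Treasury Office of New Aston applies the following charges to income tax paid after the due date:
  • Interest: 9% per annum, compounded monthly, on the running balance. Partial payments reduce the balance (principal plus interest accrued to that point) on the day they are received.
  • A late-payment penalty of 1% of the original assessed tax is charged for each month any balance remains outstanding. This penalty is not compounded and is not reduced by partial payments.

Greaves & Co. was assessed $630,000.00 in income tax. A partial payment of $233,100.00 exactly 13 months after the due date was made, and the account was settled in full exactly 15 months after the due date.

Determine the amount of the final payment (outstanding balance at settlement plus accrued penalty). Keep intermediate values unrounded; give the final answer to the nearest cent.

$562,610.02

Monthly rate = 9% ÷ 12 = 0.75%
Balance at month 13: $630,000.0000 × (1 + 0.0075)^13 = $694,266.5831…
After $233,100.00 payment: $694,266.5831… − $233,100.00 = $461,166.5831…
Balance at month 15: $461,166.5831… × (1 + 0.0075)^2 = $468,110.0225…
Penalty: 15 × 1% × $630,000.00 = $94,500.00
Final settlement = outstanding balance + penalty = $468,110.0225… + $94,500.00 = $562,610.02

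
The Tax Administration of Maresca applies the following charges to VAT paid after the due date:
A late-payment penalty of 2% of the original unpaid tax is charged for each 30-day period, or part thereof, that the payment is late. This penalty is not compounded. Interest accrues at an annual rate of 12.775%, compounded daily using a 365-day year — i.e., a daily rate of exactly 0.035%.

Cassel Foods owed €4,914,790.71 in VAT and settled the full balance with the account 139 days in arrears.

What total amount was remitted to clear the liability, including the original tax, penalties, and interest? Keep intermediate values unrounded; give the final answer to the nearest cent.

Penalty periods: ⌈139/30⌉ = 5; penalty = 5 × 2% × €4,914,790.71 = €491,479.07…
Interest: €4,914,790.71 × ((1 + 0.00035)^139 − 1) = €4,914,790.71 × 0.04984390… = €244,972.3459…
Total = €4,914,790.71 + €491,479.0710 + €244,972.3459… = €5,651,242.13

€5,651,242.13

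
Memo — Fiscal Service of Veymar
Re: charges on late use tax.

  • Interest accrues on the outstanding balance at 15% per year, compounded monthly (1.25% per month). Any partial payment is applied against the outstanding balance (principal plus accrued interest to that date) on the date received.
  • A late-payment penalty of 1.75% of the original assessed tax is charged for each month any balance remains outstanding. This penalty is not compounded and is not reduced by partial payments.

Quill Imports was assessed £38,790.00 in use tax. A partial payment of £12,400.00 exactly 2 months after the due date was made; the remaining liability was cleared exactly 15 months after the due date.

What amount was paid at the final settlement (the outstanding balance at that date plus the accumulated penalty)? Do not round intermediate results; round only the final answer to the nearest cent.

£42,344.43

Balance at month 2: £38,790.0000 × (1 + 0.0125)^2 = £39,765.8109…
After £12,400.00 payment: £39,765.8109… − £12,400.00 = £27,365.8109…
Balance at month 15: £27,365.8109… × (1 + 0.0125)^13 = £32,162.0510…
Penalty: 15 × 1.75% × £38,790.00 = £10,182.38…
Final settlement = outstanding balance + penalty = £32,162.0510… + £10,182.38… = £42,344.43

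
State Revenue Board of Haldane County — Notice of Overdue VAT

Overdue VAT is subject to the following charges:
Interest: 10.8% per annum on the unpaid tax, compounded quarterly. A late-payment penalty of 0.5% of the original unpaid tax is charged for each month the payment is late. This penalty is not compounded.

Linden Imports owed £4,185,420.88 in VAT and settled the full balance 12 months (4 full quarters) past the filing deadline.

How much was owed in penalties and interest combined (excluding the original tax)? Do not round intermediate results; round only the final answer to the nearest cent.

£721,789.49

Late-payment penalty = 0.5% × £4,185,420.88 × 12 mo = £251,125.25…
Interest (10.8%/yr ÷ 4 = 2.7%/quarter): £4,185,420.88 × ((1 + 0.027)^4 − 1) = £470,664.2368…
Penalties + interest = £251,125.2528 + £470,664.2368… = £721,789.49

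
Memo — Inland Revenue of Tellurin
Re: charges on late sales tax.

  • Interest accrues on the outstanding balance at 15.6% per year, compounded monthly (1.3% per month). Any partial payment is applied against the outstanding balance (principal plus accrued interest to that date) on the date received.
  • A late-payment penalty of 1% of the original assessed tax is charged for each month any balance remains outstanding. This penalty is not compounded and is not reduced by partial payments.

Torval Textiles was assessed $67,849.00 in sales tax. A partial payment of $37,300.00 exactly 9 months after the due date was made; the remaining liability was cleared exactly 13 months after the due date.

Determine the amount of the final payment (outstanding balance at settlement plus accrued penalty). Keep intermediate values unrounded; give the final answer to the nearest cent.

Balance at month 9: $67,849.0000 × (1 + 0.013)^9 = $76,212.8951…
After $37,300.00 payment: $76,212.8951… − $37,300.00 = $38,912.8951…
Balance at month 13: $38,912.8951… × (1 + 0.013)^4 = $40,976.1664…
Penalty: 13 × 1% × $67,849.00 = $8,820.37
Final settlement = outstanding balance + penalty = $40,976.1664… + $8,820.37 = $49,796.54

$49,796.54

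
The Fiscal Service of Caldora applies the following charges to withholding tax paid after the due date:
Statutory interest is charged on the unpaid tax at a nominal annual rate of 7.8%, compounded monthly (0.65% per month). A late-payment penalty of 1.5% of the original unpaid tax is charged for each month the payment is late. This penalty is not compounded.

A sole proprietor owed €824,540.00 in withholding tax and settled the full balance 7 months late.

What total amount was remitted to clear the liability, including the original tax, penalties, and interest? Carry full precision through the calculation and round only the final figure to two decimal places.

Late-payment penalty = 1.5% × €824,540.00 × 7 mo = €86,576.70
Interest: €824,540.00 × ((1 + 0.0065)^7 − 1) = €824,540.00 × 0.0463969… = €38,256.1202…
Total = €824,540.00 + €86,576.7000 + €38,256.1202… = €949,372.82

€949,372.82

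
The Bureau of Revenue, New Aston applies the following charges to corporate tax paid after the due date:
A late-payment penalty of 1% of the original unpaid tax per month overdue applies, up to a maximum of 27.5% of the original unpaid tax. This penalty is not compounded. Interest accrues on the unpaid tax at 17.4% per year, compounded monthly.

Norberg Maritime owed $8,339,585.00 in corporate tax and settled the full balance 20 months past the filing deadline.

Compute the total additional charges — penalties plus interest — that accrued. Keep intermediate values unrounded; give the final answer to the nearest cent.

Penalty: 20 × 1% × $8,339,585.00 = $1,667,917.00 (below the 27.5% cap of $2,293,385.88…)
Interest (17.4%/yr ÷ 12 = 1.45%/month): $8,339,585.00 × ((1 + 0.0145)^20 − 1) = $2,782,480.9742…
Penalties + interest = $1,667,917.0000 + $2,782,480.9742… = $4,450,397.97

$4,450,397.97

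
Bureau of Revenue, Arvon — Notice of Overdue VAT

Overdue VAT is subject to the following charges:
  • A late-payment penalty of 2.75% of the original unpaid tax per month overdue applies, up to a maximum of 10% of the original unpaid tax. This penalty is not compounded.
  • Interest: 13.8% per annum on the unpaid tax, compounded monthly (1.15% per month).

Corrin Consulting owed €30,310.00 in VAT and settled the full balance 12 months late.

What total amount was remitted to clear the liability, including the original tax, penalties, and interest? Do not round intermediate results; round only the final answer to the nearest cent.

Penalty (uncapped): 12 × 2.75% × €30,310.00 = €10,002.30; cap = 10% × €30,310.00 = €3,031.00 → penalty = €3,031.00
Interest: €30,310.00 × ((1 + 0.0115)^12 − 1) = €30,310.00 × 0.1470719… = €4,457.7496…
Total = €30,310.00 + €3,031.0000 + €4,457.7496… = €37,798.75

€37,798.75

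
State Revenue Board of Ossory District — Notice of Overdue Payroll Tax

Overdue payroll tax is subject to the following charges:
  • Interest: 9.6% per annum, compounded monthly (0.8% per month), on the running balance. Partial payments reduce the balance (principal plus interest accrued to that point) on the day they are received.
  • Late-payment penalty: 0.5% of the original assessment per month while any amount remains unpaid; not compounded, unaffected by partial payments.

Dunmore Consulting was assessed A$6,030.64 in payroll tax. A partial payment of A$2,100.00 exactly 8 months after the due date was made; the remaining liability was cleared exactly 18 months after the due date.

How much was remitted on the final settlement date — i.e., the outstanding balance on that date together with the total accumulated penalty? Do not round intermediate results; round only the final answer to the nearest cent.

Balance at month 8: A$6,030.6400 × (1 + 0.008)^8 = A$6,427.5825…
After A$2,100.00 payment: A$6,427.5825… − A$2,100.00 = A$4,327.5825…
Balance at month 18: A$4,327.5825… × (1 + 0.008)^10 = A$4,686.5222…
Penalty: 18 × 0.5% × A$6,030.64 = A$542.76…
Final settlement = outstanding balance + penalty = A$4,686.5222… + A$542.76… = A$5,229.28

A$5,229.28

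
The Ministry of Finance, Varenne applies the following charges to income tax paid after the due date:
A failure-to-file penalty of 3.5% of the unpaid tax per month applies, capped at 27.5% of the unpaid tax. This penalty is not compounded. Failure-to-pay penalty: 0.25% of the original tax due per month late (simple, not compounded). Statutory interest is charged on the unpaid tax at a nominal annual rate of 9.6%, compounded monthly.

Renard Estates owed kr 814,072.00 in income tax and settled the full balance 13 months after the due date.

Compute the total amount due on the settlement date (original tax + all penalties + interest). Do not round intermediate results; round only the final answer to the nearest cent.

kr 1,153,248.10

Failure-to-file: 13 × 3.5% × kr 814,072.00 = kr 370,402.76, capped at 27.5% × kr 814,072.00 = kr 223,869.80
Failure-to-pay penalty = 0.25% × kr 814,072.00 × 13 mo = kr 26,457.34
Interest (9.6%/yr ÷ 12 = 0.8%/month): kr 814,072.00 × ((1 + 0.008)^13 − 1) = kr 88,848.9604…
Total = kr 814,072.00 + kr 250,327.1400 + kr 88,848.9604… = kr 1,153,248.10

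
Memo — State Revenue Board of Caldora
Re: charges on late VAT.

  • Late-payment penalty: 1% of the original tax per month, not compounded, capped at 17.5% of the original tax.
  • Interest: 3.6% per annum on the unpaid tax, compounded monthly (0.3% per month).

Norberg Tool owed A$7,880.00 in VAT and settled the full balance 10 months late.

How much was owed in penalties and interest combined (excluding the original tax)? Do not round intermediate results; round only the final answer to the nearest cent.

A$1,027.62

Penalty: 10 × 1% × A$7,880.00 = A$788.00 (below the 17.5% cap of A$1,379.00)
Interest: A$7,880.00 × ((1 + 0.003)^10 − 1) = A$7,880.00 × 0.0304083… = A$239.6171…
Penalties + interest = A$788.0000 + A$239.6171… = A$1,027.62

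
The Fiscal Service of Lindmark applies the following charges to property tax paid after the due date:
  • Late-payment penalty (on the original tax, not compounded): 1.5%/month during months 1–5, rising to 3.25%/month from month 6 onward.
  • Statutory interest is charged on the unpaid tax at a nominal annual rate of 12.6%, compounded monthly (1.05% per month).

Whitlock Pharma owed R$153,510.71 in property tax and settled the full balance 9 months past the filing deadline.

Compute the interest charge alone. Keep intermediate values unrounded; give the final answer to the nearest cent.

R$15,131.21

Interest: R$153,510.71 × ((1 + 0.0105)^9 − 1) = R$153,510.71 × 0.0985678… = R$15,131.2112…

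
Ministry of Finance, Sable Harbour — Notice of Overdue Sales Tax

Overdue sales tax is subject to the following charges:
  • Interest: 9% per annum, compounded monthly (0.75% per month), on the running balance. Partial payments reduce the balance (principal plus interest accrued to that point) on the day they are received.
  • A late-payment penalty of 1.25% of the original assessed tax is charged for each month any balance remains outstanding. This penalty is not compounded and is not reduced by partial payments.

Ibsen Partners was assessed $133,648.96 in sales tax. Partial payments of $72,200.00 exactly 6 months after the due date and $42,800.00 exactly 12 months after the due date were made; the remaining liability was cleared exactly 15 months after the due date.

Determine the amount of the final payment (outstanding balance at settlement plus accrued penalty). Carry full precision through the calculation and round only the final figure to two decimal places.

$53,566.72

Balance at month 6: $133,648.9600 × (1 + 0.0075)^6 = $139,777.0635…
After $72,200.00 payment: $139,777.0635… − $72,200.00 = $67,577.0635…
Balance at month 12: $67,577.0635… × (1 + 0.0075)^6 = $70,675.6229…
After $42,800.00 payment: $70,675.6229… − $42,800.00 = $27,875.6229…
Balance at month 15: $27,875.6229… × (1 + 0.0075)^3 = $28,507.5402…
Penalty: 15 × 1.25% × $133,648.96 = $25,059.18
Final settlement = outstanding balance + penalty = $28,507.5402… + $25,059.18 = $53,566.72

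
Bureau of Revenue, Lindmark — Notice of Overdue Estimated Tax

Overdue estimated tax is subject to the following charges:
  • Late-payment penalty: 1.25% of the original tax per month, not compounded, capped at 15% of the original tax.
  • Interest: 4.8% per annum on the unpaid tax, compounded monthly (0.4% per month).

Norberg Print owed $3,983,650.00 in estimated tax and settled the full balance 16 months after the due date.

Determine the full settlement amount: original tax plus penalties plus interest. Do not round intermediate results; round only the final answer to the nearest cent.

$4,843,944.36

Penalty (uncapped): 16 × 1.25% × $3,983,650.00 = $796,730.00; cap = 15% × $3,983,650.00 = $597,547.50 → penalty = $597,547.50
Interest: $3,983,650.00 × ((1 + 0.004)^16 − 1) = $3,983,650.00 × 0.0659563… = $262,746.8560…
Total = $3,983,650.00 + $597,547.5000 + $262,746.8560… = $4,843,944.36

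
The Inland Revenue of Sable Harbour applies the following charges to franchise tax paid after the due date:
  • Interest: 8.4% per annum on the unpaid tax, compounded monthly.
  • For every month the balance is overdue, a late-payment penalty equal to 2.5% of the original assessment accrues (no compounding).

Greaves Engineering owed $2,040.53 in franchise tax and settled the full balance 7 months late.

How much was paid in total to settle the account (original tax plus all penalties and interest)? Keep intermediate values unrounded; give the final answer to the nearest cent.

Late-payment penalty = 2.5% × $2,040.53 × 7 mo = $357.09…
Interest (8.4%/yr ÷ 12 = 0.7%/month): $2,040.53 × ((1 + 0.007)^7 − 1) = $102.1103…
Total = $2,040.53 + $357.0928… + $102.1103… = $2,499.73

$2,499.73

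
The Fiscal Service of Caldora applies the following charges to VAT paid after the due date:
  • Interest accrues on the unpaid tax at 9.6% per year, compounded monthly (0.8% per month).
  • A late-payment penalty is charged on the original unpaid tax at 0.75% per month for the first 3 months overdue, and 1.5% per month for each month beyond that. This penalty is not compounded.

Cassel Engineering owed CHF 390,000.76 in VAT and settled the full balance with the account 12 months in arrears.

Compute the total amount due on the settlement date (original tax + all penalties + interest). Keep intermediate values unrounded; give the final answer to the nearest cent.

Penalty, months 1–3: 3 × 0.75% × CHF 390,000.76 = CHF 8,775.02…
Penalty, months 4–12: 9 × 1.5% × CHF 390,000.76 = CHF 52,650.10…
Interest: CHF 390,000.76 × ((1 + 0.008)^12 − 1) = CHF 390,000.76 × 0.1003387… = CHF 39,132.1668…
Total = CHF 390,000.76 + CHF 61,425.1197 + CHF 39,132.1668… = CHF 490,558.05

CHF 490,558.05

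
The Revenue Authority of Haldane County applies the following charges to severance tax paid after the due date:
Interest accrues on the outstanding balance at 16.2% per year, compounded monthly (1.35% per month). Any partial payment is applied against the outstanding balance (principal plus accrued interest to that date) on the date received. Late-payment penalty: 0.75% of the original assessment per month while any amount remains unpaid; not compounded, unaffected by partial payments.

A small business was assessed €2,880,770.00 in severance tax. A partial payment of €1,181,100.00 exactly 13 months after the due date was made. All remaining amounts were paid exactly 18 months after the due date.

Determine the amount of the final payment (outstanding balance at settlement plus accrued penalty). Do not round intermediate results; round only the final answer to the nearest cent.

€2,793,110.93

Balance at month 13: €2,880,770.0000 × (1 + 0.0135)^13 = €3,429,393.9320…
After €1,181,100.00 payment: €3,429,393.9320… − €1,181,100.00 = €2,248,293.9320…
Balance at month 18: €2,248,293.9320… × (1 + 0.0135)^5 = €2,404,206.9789…
Penalty: 18 × 0.75% × €2,880,770.00 = €388,903.95
Final settlement = outstanding balance + penalty = €2,404,206.9789… + €388,903.95 = €2,793,110.93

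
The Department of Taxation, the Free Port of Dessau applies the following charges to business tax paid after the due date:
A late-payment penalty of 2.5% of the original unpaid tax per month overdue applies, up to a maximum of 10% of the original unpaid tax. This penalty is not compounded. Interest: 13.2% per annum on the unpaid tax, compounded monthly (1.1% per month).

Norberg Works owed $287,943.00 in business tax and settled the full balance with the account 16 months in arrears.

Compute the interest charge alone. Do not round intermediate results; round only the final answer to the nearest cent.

$55,081.40

Interest: $287,943.00 × ((1 + 0.011)^16 − 1) = $287,943.00 × 0.1912927… = $55,081.4010…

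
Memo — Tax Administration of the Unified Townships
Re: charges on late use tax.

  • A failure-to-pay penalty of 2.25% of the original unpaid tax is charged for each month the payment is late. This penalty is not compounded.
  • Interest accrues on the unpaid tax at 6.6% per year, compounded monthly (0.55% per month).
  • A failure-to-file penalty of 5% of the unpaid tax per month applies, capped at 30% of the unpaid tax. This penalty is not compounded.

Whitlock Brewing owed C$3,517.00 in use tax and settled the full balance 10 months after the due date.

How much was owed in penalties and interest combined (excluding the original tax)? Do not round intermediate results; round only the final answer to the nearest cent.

C$2,044.72

Failure-to-file: 10 × 5% × C$3,517.00 = C$1,758.50, capped at 30% × C$3,517.00 = C$1,055.10
Failure-to-pay penalty = 2.25% × C$3,517.00 × 10 mo = C$791.33…
Interest: C$3,517.00 × ((1 + 0.0055)^10 − 1) = C$3,517.00 × 0.0563814… = C$198.2934…
Penalties + interest = C$1,846.4250 + C$198.2934… = C$2,044.72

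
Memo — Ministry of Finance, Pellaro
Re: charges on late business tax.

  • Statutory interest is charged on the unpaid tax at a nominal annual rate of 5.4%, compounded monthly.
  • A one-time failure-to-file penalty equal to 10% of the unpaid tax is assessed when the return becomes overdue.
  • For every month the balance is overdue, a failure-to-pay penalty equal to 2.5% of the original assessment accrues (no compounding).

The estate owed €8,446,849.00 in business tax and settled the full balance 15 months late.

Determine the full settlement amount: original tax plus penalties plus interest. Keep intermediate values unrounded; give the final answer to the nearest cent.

€13,047,579.69

Failure-to-file penalty: 10% × €8,446,849.00 = €844,684.90
Failure-to-pay penalty: 15 × 2.5% × €8,446,849.00 = €3,167,568.38…
Interest (5.4%/yr ÷ 12 = 0.45%/month): €8,446,849.00 × ((1 + 0.0045)^15 − 1) = €588,477.4175…
Total = €8,446,849.00 + €4,012,253.2750 + €588,477.4175… = €13,047,579.69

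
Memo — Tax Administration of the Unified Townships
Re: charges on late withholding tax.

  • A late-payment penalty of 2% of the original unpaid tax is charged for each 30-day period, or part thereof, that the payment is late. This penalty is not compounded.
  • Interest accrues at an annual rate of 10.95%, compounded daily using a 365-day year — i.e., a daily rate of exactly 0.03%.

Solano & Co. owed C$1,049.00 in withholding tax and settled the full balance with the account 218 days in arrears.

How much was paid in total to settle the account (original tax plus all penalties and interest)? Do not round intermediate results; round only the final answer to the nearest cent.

Penalty periods: ⌈218/30⌉ = 8; penalty = 8 × 2% × C$1,049.00 = C$167.84
Interest: C$1,049.00 × ((1 + 0.0003)^218 − 1) = C$1,049.00 × 0.06757550… = C$70.8867…
Total = C$1,049.00 + C$167.8400 + C$70.8867… = C$1,287.73

C$1,287.73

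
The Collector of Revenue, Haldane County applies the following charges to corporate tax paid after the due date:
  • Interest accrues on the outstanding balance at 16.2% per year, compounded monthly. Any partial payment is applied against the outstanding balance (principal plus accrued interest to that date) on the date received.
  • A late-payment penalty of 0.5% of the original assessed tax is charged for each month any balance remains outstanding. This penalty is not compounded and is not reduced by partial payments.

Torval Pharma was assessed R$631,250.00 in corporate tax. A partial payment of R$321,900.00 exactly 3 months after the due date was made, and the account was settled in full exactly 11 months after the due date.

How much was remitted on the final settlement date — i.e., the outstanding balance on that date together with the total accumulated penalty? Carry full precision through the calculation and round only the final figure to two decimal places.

R$407,947.22

Monthly rate = 16.2% ÷ 12 = 1.35%
Balance at month 3: R$631,250.0000 × (1 + 0.0135)^3 = R$657,162.3140…
After R$321,900.00 payment: R$657,162.3140… − R$321,900.00 = R$335,262.3140…
Balance at month 11: R$335,262.3140… × (1 + 0.0135)^8 = R$373,228.4683…
Penalty: 11 × 0.5% × R$631,250.00 = R$34,718.75
Final settlement = outstanding balance + penalty = R$373,228.4683… + R$34,718.75 = R$407,947.22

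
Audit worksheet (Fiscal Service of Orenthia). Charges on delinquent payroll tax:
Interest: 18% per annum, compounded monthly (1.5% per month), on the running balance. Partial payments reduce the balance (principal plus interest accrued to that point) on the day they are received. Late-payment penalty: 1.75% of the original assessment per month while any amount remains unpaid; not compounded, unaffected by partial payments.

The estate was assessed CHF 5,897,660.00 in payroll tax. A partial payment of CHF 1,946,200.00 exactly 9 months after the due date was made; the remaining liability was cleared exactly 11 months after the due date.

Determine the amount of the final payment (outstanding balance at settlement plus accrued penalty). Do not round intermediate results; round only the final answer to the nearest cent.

CHF 6,077,417.99

Balance at month 9: CHF 5,897,660.0000 × (1 + 0.015)^9 = CHF 6,743,325.3223…
After CHF 1,946,200.00 payment: CHF 6,743,325.3223… − CHF 1,946,200.00 = CHF 4,797,125.3223…
Balance at month 11: CHF 4,797,125.3223… × (1 + 0.015)^2 = CHF 4,942,118.4351…
Penalty: 11 × 1.75% × CHF 5,897,660.00 = CHF 1,135,299.55
Final settlement = outstanding balance + penalty = CHF 4,942,118.4351… + CHF 1,135,299.55 = CHF 6,077,417.99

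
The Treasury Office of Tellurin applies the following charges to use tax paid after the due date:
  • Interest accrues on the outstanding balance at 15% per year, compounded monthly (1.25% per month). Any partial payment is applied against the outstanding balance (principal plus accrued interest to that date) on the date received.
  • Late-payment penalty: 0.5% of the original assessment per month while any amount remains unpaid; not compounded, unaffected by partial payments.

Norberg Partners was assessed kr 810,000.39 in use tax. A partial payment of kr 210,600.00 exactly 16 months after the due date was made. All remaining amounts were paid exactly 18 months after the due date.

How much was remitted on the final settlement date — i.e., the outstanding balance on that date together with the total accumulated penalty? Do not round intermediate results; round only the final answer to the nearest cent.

kr 869,970.31

Balance at month 16: kr 810,000.3900 × (1 + 0.0125)^16 = kr 988,111.0094…
After kr 210,600.00 payment: kr 988,111.0094… − kr 210,600.00 = kr 777,511.0094…
Balance at month 18: kr 777,511.0094… × (1 + 0.0125)^2 = kr 797,070.2707…
Penalty: 18 × 0.5% × kr 810,000.39 = kr 72,900.04…
Final settlement = outstanding balance + penalty = kr 797,070.2707… + kr 72,900.04… = kr 869,970.31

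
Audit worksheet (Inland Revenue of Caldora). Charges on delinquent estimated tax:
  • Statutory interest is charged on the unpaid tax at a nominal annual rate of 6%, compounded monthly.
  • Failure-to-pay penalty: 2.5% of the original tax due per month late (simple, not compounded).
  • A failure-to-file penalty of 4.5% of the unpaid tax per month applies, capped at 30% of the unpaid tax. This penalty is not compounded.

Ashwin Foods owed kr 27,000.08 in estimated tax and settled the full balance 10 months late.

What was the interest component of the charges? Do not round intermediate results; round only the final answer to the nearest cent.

Interest (6%/yr ÷ 12 = 0.5%/month): kr 27,000.08 × ((1 + 0.005)^10 − 1) = kr 1,380.7877…

kr 1,380.79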